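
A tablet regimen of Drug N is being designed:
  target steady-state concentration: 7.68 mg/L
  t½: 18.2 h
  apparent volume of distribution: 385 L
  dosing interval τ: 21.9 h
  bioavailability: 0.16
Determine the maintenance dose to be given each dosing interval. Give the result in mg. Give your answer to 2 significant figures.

15000 mg

k = ln2 / t½ = 0.693147 / 18.2 = 0.03809 h⁻¹
CL = k × Vd = 0.03809 × 385 = 14.66 L/h
At steady state, F × (Dose/τ) = Css × CL.
Dose = Css × CL × τ / F = 7.68 × 14.66 × 21.9 / 0.16 = 15410 mg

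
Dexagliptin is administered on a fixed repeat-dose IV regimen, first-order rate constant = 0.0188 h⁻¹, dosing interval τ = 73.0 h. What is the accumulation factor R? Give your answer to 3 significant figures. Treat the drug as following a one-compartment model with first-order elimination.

1.34

e^(−kτ) = e^(−0.01880 × 73.0) = 0.2535
Accumulation ratio R = 1 / (1 − e^(−kτ)) = 1 / (1 − 0.2535) = 1.340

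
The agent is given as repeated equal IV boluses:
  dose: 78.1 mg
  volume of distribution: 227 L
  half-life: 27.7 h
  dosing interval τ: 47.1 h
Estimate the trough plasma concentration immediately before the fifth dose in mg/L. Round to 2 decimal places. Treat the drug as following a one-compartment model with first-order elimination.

0.15 mg/L

C₀ per dose = Dose / Vd = 78.1 / 227 = 0.3441 mg/L
k = ln2 / t½ = 0.693147 / 27.7 = 0.02502 h⁻¹
Fraction remaining after one interval: r = e^(−kτ) = e^(−0.02502 × 47.1) = 0.3078
Before dose 5, 4 doses have been given (aged 1τ, 2τ, 3τ, 4τ).
C_trough = C₀ × (r + r² + … + r^4) = C₀ × r(1−r^4)/(1−r)
        = 0.3441 × 0.3078 × (1 − 0.008976) / (1 − 0.3078) = 0.1516 mg/L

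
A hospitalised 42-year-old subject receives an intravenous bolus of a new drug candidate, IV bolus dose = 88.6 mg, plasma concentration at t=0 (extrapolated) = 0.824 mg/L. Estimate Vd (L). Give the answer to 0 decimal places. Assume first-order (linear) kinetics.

Vd = Dose / C₀ = 88.60 / 0.824 = 107.5 L

108 L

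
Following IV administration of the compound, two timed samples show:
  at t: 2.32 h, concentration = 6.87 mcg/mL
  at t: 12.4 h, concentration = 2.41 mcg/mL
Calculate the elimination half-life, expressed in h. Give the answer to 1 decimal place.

k = ln(C₁/C₂) / (t₂ − t₁) = ln(6.87/2.41) / (12.4 − 2.32)
  = 1.048 / 10.08 = 0.1040 h⁻¹
t½ = ln2 / k = 0.693147 / 0.1040 = 6.665 h

6.7 h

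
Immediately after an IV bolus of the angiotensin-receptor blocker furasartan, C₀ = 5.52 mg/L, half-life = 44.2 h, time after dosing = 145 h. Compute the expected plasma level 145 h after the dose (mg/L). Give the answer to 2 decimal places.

0.57 mg/L

k = ln2 / t½ = 0.693147 / 44.2 = 0.01568 h⁻¹
C = C₀ · e^(−k·t) = 5.520 × e^(−0.01568 × 145)
  = 5.520 × 0.1029 = 0.5680 mg/L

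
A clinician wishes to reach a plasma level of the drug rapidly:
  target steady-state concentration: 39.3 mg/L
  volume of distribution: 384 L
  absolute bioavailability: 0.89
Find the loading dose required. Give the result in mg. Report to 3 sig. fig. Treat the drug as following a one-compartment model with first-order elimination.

LD = Css × Vd / F = 39.3 × 384 / 0.89 = 16960 mg

17000 mg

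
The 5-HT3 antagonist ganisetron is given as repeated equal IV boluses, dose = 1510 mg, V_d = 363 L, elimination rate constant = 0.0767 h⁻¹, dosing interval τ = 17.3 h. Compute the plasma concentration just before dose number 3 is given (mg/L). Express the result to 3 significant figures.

1.40 mg/L

C₀ per dose = Dose / Vd = 1510 / 363 = 4.160 mg/L
Fraction remaining after one interval: r = e^(−kτ) = e^(−0.07670 × 17.3) = 0.2653
Before dose 3, 2 doses have been given (aged 1τ, 2τ).
C_trough = C₀ × (r + r²) = 4.160 × (0.2653 + 0.07038) = 1.396 mg/L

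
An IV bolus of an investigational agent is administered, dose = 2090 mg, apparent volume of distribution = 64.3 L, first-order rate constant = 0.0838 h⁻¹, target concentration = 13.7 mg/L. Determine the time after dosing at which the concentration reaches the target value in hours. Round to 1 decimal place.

C₀ = Dose / Vd = 2090 / 64.3 = 32.50 mg/L
t = ln(C₀ / C) / k = ln(32.50 / 13.7) / 0.08380
  = ln(2.372) / 0.08380 = 0.8637 / 0.08380 = 10.31 h

10.3 h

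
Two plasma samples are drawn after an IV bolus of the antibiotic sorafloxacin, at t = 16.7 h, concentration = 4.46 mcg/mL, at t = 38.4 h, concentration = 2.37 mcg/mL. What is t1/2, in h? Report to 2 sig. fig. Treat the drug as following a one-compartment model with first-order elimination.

24 h

k = ln(C₁/C₂) / (t₂ − t₁) = ln(4.46/2.37) / (38.4 − 16.7)
  = 0.6323 / 21.70 = 0.02914 h⁻¹
t½ = ln2 / k = 0.693147 / 0.02914 = 23.79 h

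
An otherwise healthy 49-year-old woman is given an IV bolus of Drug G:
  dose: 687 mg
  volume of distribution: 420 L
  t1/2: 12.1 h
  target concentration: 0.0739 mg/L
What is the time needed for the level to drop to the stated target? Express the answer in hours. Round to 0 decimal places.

54 h

C₀ = Dose / Vd = 687.0 / 420 = 1.636 mg/L
k = ln2 / t½ = 0.693147 / 12.1 = 0.05728 h⁻¹
t = ln(C₀ / C) / k = ln(1.636 / 0.0739) / 0.05728
  = ln(22.14) / 0.05728 = 3.097 / 0.05728 = 54.07 h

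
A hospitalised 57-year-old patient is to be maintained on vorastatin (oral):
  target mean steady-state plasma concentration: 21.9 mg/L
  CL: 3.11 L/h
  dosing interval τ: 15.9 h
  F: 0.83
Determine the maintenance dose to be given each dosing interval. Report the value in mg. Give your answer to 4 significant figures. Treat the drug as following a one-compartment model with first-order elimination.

1305 mg

At steady state, F × (Dose/τ) = Css × CL.
Dose = Css × CL × τ / F = 21.9 × 3.110 × 15.9 / 0.83 = 1305 mg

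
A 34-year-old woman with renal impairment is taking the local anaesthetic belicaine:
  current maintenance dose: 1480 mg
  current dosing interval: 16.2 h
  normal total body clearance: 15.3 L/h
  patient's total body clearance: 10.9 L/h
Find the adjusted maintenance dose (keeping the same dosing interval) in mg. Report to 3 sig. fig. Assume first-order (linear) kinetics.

1050 mg

To keep the same average steady-state level, dosing rate must scale with clearance.
CL ratio = 10.9 / 15.3 = 0.7124
New dose (same interval) = 1480 × 0.7124 = 1054 mg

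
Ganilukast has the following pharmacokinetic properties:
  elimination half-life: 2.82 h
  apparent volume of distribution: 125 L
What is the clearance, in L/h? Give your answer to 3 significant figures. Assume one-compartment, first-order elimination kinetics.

30.7 L/h

k = ln2 / t½ = 0.693147 / 2.82 = 0.2458 h⁻¹
CL = k × Vd = 0.2458 × 125 = 30.73 L/h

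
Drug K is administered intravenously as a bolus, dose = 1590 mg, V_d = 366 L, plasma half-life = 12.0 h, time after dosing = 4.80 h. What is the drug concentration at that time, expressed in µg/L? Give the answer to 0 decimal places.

3292 µg/L

C₀ = Dose / Vd = 1590 / 366 = 4.344 mg/L
k = ln2 / t½ = 0.693147 / 12.0 = 0.05776 h⁻¹
C = C₀ · e^(−k·t) = 4.344 × e^(−0.05776 × 4.80)
  = 4.344 × 0.7579 = 3.292 mg/L
Convert: 3.292 mg/L × 1000 = 3292 µg/L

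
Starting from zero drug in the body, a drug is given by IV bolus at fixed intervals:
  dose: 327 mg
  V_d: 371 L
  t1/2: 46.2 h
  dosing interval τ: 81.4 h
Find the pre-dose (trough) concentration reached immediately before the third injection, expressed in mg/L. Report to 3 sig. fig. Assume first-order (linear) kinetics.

C₀ per dose = Dose / Vd = 327 / 371 = 0.8814 mg/L
k = ln2 / t½ = 0.693147 / 46.2 = 0.01500 h⁻¹
Fraction remaining after one interval: r = e^(−kτ) = e^(−0.01500 × 81.4) = 0.2949
Before dose 3, 2 doses have been given (aged 1τ, 2τ).
C_trough = C₀ × (r + r²) = 0.8814 × (0.2949 + 0.08697) = 0.3366 mg/L

0.337 mg/L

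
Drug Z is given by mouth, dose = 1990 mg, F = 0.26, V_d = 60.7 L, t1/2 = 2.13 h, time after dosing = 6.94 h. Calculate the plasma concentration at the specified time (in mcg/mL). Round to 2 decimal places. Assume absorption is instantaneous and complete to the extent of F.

0.89 mcg/mL

Amount reaching circulation = F × Dose = 0.26 × 1990 = 517.4 mg
C₀ = F·Dose / Vd = 517.4 / 60.7 = 8.524 mg/L
k = ln2 / t½ = 0.693147 / 2.13 = 0.3254 h⁻¹
C = C₀ · e^(−k·t) = 8.524 × e^(−0.3254 × 6.94)
  = 8.524 × 0.1045 = 0.8908 mg/L
(0.8908 mg/L = 0.8908 mcg/mL)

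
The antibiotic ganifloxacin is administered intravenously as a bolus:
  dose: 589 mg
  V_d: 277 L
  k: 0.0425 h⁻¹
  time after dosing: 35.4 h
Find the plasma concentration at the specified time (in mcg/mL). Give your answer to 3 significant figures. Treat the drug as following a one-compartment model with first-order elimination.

C₀ = Dose / Vd = 589.0 / 277 = 2.126 mg/L
C = C₀ · e^(−k·t) = 2.126 × e^(−0.04250 × 35.4)
  = 2.126 × 0.2221 = 0.4722 mg/L
(0.4722 mg/L = 0.4722 mcg/mL)

0.472 mcg/mL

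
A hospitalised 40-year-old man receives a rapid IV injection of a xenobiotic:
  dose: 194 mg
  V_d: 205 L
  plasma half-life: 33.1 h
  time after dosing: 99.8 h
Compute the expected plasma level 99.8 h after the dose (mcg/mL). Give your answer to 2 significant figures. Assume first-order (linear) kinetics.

0.12 mcg/mL

C₀ = Dose / Vd = 194.0 / 205 = 0.9463 mg/L
k = ln2 / t½ = 0.693147 / 33.1 = 0.02094 h⁻¹
C = C₀ · e^(−k·t) = 0.9463 × e^(−0.02094 × 99.8)
  = 0.9463 × 0.1237 = 0.1171 mg/L
(0.1171 mg/L = 0.1171 mcg/mL)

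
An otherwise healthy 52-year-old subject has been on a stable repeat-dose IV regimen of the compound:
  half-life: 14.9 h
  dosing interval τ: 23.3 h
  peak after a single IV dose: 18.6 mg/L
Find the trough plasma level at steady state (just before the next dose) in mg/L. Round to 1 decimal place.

9.5 mg/L

k = ln2 / t½ = 0.693147 / 14.9 = 0.04652 h⁻¹
e^(−kτ) = e^(−0.04652 × 23.3) = 0.3383
Accumulation ratio R = 1 / (1 − e^(−kτ)) = 1 / (1 − 0.3383) = 1.511
Steady-state trough = C₀ × R × e^(−kτ) = 18.6 × 1.511 × 0.3383 = 9.508 mg/L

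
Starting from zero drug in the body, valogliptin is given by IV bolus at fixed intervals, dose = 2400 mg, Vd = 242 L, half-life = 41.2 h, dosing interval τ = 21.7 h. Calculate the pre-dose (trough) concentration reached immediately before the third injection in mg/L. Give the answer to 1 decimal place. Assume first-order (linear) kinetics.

C₀ per dose = Dose / Vd = 2400 / 242 = 9.917 mg/L
k = ln2 / t½ = 0.693147 / 41.2 = 0.01682 h⁻¹
Fraction remaining after one interval: r = e^(−kτ) = e^(−0.01682 × 21.7) = 0.6942
Before dose 3, 2 doses have been given (aged 1τ, 2τ).
C_trough = C₀ × (r + r²) = 9.917 × (0.6942 + 0.4819) = 11.66 mg/L

11.7 mg/L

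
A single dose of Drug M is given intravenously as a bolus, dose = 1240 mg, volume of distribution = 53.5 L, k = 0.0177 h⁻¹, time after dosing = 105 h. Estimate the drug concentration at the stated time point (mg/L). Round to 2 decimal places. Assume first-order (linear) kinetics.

C₀ = Dose / Vd = 1240 / 53.5 = 23.18 mg/L
C = C₀ · e^(−k·t) = 23.18 × e^(−0.01770 × 105)
  = 23.18 × 0.1559 = 3.614 mg/L

3.61 mg/L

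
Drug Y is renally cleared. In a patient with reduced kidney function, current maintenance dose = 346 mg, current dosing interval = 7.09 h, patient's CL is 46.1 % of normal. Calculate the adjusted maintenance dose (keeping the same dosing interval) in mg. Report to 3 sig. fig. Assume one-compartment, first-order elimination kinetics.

To keep the same average steady-state level, dosing rate must scale with clearance.
CL ratio = 46.1 / 100 = 0.4610
New dose (same interval) = 346 × 0.4610 = 159.5 mg

160 mg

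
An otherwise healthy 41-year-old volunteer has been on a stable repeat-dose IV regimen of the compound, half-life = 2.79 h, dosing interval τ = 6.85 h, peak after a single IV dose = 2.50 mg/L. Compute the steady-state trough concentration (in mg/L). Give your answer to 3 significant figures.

k = ln2 / t½ = 0.693147 / 2.79 = 0.2484 h⁻¹
e^(−kτ) = e^(−0.2484 × 6.85) = 0.1824
Accumulation ratio R = 1 / (1 − e^(−kτ)) = 1 / (1 − 0.1824) = 1.223
Steady-state trough = C₀ × R × e^(−kτ) = 2.50 × 1.223 × 0.1824 = 0.5577 mg/L

0.558 mg/L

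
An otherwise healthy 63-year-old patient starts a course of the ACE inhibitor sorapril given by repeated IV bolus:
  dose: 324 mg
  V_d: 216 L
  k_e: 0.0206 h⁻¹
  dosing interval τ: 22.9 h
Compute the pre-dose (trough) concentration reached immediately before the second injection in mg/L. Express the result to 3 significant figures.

C₀ per dose = Dose / Vd = 324 / 216 = 1.500 mg/L
Fraction remaining after one interval: r = e^(−kτ) = e^(−0.02060 × 22.9) = 0.6239
Before dose 2, 1 dose has been given (aged 1τ).
C_trough = C₀ × r = 1.500 × 0.6239 = 0.9359 mg/L

0.936 mg/L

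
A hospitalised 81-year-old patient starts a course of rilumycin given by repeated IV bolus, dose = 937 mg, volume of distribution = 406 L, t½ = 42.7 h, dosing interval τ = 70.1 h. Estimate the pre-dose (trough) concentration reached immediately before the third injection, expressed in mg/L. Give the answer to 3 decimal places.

0.977 mg/L

C₀ per dose = Dose / Vd = 937 / 406 = 2.308 mg/L
k = ln2 / t½ = 0.693147 / 42.7 = 0.01623 h⁻¹
Fraction remaining after one interval: r = e^(−kτ) = e^(−0.01623 × 70.1) = 0.3205
Before dose 3, 2 doses have been given (aged 1τ, 2τ).
C_trough = C₀ × (r + r²) = 2.308 × (0.3205 + 0.1027) = 0.9767 mg/L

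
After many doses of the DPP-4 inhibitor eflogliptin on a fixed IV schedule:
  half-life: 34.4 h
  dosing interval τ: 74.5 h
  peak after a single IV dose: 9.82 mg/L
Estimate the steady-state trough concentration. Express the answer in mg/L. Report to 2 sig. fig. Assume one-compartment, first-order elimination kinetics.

k = ln2 / t½ = 0.693147 / 34.4 = 0.02015 h⁻¹
e^(−kτ) = e^(−0.02015 × 74.5) = 0.2229
Accumulation ratio R = 1 / (1 − e^(−kτ)) = 1 / (1 − 0.2229) = 1.287
Steady-state trough = C₀ × R × e^(−kτ) = 9.82 × 1.287 × 0.2229 = 2.817 mg/L

2.8 mg/L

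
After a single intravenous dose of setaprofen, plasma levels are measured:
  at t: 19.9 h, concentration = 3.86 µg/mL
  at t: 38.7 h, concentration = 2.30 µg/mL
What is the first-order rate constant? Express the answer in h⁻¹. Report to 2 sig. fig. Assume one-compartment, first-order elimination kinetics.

0.028 h⁻¹

k = ln(C₁/C₂) / (t₂ − t₁) = ln(3.86/2.30) / (38.7 − 19.9)
  = 0.5178 / 18.80 = 0.02754 h⁻¹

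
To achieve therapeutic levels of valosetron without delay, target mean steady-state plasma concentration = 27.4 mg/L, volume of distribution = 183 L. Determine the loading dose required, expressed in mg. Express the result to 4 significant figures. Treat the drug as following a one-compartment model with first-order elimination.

5014 mg

LD = Css × Vd = 27.4 × 183 = 5014 mg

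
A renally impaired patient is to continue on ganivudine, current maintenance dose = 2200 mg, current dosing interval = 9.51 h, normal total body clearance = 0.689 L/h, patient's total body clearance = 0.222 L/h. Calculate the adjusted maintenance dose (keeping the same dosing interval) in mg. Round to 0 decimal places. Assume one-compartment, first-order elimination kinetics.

709 mg

To keep the same average steady-state level, dosing rate must scale with clearance.
CL ratio = 0.222 / 0.689 = 0.3222
New dose (same interval) = 2200 × 0.3222 = 708.8 mg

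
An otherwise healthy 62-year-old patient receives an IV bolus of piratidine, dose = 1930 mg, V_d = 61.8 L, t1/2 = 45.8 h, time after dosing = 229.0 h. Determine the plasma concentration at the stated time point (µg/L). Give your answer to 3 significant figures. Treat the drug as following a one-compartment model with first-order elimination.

C₀ = Dose / Vd = 1930 / 61.8 = 31.23 mg/L
k = ln2 / t½ = 0.693147 / 45.8 = 0.01513 h⁻¹
t / t½ = 229.0 / 45.8 = 5 half-lives
C = C₀ × (1/2)^5 = 31.23 × 0.03125 = 0.9759 mg/L
Convert: 0.9759 mg/L × 1000 = 975.9 µg/L

976 µg/L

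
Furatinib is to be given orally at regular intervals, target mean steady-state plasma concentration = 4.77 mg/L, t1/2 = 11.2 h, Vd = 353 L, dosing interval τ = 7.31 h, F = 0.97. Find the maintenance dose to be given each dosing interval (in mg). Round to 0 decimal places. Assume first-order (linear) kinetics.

k = ln2 / t½ = 0.693147 / 11.2 = 0.06189 h⁻¹
CL = k × Vd = 0.06189 × 353 = 21.85 L/h
At steady state, F × (Dose/τ) = Css × CL.
Dose = Css × CL × τ / F = 4.77 × 21.85 × 7.31 / 0.97 = 785.4 mg

785 mg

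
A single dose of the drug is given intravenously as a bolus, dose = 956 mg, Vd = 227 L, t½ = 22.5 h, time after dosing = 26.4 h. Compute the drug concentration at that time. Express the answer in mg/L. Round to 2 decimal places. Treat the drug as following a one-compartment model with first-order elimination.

C₀ = Dose / Vd = 956.0 / 227 = 4.211 mg/L
k = ln2 / t½ = 0.693147 / 22.5 = 0.03081 h⁻¹
C = C₀ · e^(−k·t) = 4.211 × e^(−0.03081 × 26.4)
  = 4.211 × 0.4434 = 1.867 mg/L

1.87 mg/L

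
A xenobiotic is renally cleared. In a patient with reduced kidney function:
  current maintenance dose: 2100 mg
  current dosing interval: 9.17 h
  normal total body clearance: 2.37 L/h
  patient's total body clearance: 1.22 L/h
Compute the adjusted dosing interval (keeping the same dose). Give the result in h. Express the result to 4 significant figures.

To keep the same average steady-state level, dosing rate must scale with clearance.
CL ratio = 1.22 / 2.37 = 0.5148
New interval (same dose) = 9.17 / 0.5148 = 17.81 h

17.81 h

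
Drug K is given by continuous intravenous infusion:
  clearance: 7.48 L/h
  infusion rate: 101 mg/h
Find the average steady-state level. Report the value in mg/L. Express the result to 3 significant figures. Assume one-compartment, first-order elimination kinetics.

13.5 mg/L

At steady state Css = R₀ / CL = 101 / 7.480 = 13.50 mg/L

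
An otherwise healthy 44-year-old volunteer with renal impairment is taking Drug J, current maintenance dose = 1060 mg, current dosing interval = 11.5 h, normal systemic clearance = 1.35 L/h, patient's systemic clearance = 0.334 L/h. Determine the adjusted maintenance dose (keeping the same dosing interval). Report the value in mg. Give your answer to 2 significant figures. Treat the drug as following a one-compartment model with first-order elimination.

To keep the same average steady-state level, dosing rate must scale with clearance.
CL ratio = 0.334 / 1.35 = 0.2474
New dose (same interval) = 1060 × 0.2474 = 262.2 mg

260 mg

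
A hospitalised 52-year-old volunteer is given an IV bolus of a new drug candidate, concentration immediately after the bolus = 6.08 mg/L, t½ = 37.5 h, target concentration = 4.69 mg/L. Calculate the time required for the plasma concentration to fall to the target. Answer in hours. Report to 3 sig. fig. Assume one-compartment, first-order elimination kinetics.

14.0 h

k = ln2 / t½ = 0.693147 / 37.5 = 0.01848 h⁻¹
t = ln(C₀ / C) / k = ln(6.080 / 4.69) / 0.01848
  = ln(1.296) / 0.01848 = 0.2593 / 0.01848 = 14.03 h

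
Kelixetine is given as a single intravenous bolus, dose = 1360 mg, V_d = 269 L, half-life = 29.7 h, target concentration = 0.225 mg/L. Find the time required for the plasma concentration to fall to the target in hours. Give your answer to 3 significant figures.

C₀ = Dose / Vd = 1360 / 269 = 5.056 mg/L
k = ln2 / t½ = 0.693147 / 29.7 = 0.02334 h⁻¹
t = ln(C₀ / C) / k = ln(5.056 / 0.225) / 0.02334
  = ln(22.47) / 0.02334 = 3.112 / 0.02334 = 133.3 h

133 h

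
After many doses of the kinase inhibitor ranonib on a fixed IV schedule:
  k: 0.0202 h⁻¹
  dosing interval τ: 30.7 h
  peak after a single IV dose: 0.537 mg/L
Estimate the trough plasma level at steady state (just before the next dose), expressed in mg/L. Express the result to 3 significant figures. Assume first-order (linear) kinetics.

0.625 mg/L

e^(−kτ) = e^(−0.02020 × 30.7) = 0.5379
Accumulation ratio R = 1 / (1 − e^(−kτ)) = 1 / (1 − 0.5379) = 2.164
Steady-state trough = C₀ × R × e^(−kτ) = 0.537 × 2.164 × 0.5379 = 0.6251 mg/L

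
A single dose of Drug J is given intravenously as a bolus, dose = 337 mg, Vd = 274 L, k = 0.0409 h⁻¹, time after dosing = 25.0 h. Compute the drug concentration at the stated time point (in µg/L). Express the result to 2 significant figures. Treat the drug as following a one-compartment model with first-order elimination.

C₀ = Dose / Vd = 337.0 / 274 = 1.230 mg/L
C = C₀ · e^(−k·t) = 1.230 × e^(−0.04090 × 25.0)
  = 1.230 × 0.3597 = 0.4424 mg/L
Convert: 0.4424 mg/L × 1000 = 442.4 µg/L

440 µg/L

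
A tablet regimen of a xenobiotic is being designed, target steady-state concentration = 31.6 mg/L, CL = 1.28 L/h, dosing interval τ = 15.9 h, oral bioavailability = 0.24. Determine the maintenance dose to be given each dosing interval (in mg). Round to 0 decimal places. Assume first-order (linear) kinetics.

2680 mg

At steady state, F × (Dose/τ) = Css × CL.
Dose = Css × CL × τ / F = 31.6 × 1.280 × 15.9 / 0.24 = 2680 mg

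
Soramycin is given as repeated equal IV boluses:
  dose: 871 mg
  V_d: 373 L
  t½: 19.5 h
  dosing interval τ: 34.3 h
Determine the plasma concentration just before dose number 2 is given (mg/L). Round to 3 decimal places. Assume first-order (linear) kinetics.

C₀ per dose = Dose / Vd = 871 / 373 = 2.335 mg/L
k = ln2 / t½ = 0.693147 / 19.5 = 0.03555 h⁻¹
Fraction remaining after one interval: r = e^(−kτ) = e^(−0.03555 × 34.3) = 0.2954
Before dose 2, 1 dose has been given (aged 1τ).
C_trough = C₀ × r = 2.335 × 0.2954 = 0.6898 mg/L

0.690 mg/L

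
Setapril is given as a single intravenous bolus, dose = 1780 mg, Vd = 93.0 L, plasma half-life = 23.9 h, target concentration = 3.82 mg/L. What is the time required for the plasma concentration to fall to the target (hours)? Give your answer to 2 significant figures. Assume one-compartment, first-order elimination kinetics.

56 h

C₀ = Dose / Vd = 1780 / 93.0 = 19.14 mg/L
k = ln2 / t½ = 0.693147 / 23.9 = 0.02900 h⁻¹
t = ln(C₀ / C) / k = ln(19.14 / 3.82) / 0.02900
  = ln(5.010) / 0.02900 = 1.611 / 0.02900 = 55.55 h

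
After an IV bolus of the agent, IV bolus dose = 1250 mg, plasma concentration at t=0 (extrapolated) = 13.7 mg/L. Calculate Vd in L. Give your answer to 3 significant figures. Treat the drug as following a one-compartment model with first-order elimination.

91.2 L

Vd = Dose / C₀ = 1250 / 13.7 = 91.24 L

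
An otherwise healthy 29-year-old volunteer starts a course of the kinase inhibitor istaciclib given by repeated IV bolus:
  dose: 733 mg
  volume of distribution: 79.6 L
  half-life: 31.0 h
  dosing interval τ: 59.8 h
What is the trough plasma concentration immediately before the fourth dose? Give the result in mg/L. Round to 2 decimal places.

3.22 mg/L

C₀ per dose = Dose / Vd = 733 / 79.6 = 9.209 mg/L
k = ln2 / t½ = 0.693147 / 31.0 = 0.02236 h⁻¹
Fraction remaining after one interval: r = e^(−kτ) = e^(−0.02236 × 59.8) = 0.2626
Before dose 4, 3 doses have been given (aged 1τ, 2τ, 3τ).
C_trough = C₀ × (r + r² + … + r^3) = C₀ × r(1−r^3)/(1−r)
        = 9.209 × 0.2626 × (1 − 0.01811) / (1 − 0.2626) = 3.220 mg/L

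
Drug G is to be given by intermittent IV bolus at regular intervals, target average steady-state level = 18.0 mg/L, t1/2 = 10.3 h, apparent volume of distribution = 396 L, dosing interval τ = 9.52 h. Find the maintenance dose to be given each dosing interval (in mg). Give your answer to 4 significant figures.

4567 mg

k = ln2 / t½ = 0.693147 / 10.3 = 0.06730 h⁻¹
CL = k × Vd = 0.06730 × 396 = 26.65 L/h
At steady state, Dose/τ = Css × CL.
Dose = Css × CL × τ = 18.0 × 26.65 × 9.52 = 4567 mg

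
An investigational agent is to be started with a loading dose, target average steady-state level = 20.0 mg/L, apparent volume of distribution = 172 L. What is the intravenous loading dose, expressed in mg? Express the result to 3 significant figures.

LD = Css × Vd = 20.0 × 172 = 3440 mg

3440 mg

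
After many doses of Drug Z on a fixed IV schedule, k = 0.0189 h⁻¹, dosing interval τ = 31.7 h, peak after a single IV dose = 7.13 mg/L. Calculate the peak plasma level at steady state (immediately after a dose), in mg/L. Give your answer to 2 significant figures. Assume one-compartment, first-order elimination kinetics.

e^(−kτ) = e^(−0.01890 × 31.7) = 0.5493
Accumulation ratio R = 1 / (1 − e^(−kτ)) = 1 / (1 − 0.5493) = 2.219
Steady-state peak = C₀ × R = 7.13 × 2.219 = 15.82 mg/L

16 mg/L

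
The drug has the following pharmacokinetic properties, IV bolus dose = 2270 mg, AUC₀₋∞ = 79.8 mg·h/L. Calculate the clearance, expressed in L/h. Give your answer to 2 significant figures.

28 L/h

CL = Dose / AUC = 2270 / 79.8 = 28.45 L/h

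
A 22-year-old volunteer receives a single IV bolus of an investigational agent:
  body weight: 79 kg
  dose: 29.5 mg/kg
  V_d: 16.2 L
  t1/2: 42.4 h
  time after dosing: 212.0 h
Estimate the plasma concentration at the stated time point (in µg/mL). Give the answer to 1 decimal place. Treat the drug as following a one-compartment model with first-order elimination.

Total dose = 29.5 × 79 = 2331 mg
C₀ = Dose / Vd = 2331 / 16.2 = 143.9 mg/L
k = ln2 / t½ = 0.693147 / 42.4 = 0.01635 h⁻¹
t / t½ = 212.0 / 42.4 = 5 half-lives
C = C₀ × (1/2)^5 = 143.9 × 0.03125 = 4.497 mg/L
(4.497 mg/L = 4.497 µg/mL)

4.5 µg/mL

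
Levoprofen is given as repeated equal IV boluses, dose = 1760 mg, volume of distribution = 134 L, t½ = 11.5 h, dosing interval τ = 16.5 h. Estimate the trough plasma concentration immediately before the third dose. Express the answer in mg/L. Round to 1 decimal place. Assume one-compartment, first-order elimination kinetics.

C₀ per dose = Dose / Vd = 1760 / 134 = 13.13 mg/L
k = ln2 / t½ = 0.693147 / 11.5 = 0.06027 h⁻¹
Fraction remaining after one interval: r = e^(−kτ) = e^(−0.06027 × 16.5) = 0.3699
Before dose 3, 2 doses have been given (aged 1τ, 2τ).
C_trough = C₀ × (r + r²) = 13.13 × (0.3699 + 0.1368) = 6.653 mg/L

6.7 mg/L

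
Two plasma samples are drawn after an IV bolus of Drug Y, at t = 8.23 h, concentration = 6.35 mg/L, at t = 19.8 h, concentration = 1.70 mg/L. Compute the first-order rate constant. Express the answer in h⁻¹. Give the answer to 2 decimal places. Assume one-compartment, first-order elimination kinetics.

k = ln(C₁/C₂) / (t₂ − t₁) = ln(6.35/1.70) / (19.8 − 8.23)
  = 1.318 / 11.57 = 0.1139 h⁻¹

0.11 h⁻¹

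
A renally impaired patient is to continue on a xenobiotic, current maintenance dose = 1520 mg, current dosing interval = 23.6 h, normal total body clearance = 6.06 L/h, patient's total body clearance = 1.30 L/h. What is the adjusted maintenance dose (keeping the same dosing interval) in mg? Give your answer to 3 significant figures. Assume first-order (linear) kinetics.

326 mg

To keep the same average steady-state level, dosing rate must scale with clearance.
CL ratio = 1.30 / 6.06 = 0.2145
New dose (same interval) = 1520 × 0.2145 = 326.0 mg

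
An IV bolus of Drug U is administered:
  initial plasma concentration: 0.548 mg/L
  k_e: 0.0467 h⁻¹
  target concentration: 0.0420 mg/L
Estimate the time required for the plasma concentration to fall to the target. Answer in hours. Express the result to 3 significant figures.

t = ln(C₀ / C) / k = ln(0.5480 / 0.0420) / 0.04670
  = ln(13.05) / 0.04670 = 2.569 / 0.04670 = 55.01 h

55.0 h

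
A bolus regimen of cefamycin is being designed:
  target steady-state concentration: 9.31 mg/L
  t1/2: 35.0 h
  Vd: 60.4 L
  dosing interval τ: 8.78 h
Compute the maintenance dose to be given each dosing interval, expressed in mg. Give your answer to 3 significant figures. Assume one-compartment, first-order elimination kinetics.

97.8 mg

k = ln2 / t½ = 0.693147 / 35.0 = 0.01980 h⁻¹
CL = k × Vd = 0.01980 × 60.4 = 1.196 L/h
At steady state, Dose/τ = Css × CL.
Dose = Css × CL × τ = 9.31 × 1.196 × 8.78 = 97.76 mg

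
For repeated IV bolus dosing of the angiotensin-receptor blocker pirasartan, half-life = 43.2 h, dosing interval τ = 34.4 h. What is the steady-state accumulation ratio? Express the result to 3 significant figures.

k = ln2 / t½ = 0.693147 / 43.2 = 0.01605 h⁻¹
e^(−kτ) = e^(−0.01605 × 34.4) = 0.5757
Accumulation ratio R = 1 / (1 − e^(−kτ)) = 1 / (1 − 0.5757) = 2.357

2.36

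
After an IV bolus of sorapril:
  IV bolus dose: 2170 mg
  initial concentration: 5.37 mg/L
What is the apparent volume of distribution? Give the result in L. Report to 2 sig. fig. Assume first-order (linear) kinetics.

Vd = Dose / C₀ = 2170 / 5.37 = 404.1 L

400 L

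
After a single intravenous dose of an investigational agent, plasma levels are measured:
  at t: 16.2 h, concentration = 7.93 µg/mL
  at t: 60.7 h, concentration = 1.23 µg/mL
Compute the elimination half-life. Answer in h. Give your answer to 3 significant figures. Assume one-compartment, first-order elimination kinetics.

16.6 h

k = ln(C₁/C₂) / (t₂ − t₁) = ln(7.93/1.23) / (60.7 − 16.2)
  = 1.864 / 44.50 = 0.04189 h⁻¹
t½ = ln2 / k = 0.693147 / 0.04189 = 16.55 h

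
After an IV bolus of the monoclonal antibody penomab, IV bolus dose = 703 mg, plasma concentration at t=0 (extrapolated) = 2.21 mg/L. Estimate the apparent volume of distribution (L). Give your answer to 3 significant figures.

318 L

Vd = Dose / C₀ = 703.0 / 2.21 = 318.1 L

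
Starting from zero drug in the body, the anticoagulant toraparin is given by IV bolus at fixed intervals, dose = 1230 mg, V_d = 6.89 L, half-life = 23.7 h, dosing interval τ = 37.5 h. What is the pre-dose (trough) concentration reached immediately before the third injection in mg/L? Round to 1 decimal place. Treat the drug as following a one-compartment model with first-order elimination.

C₀ per dose = Dose / Vd = 1230 / 6.89 = 178.5 mg/L
k = ln2 / t½ = 0.693147 / 23.7 = 0.02925 h⁻¹
Fraction remaining after one interval: r = e^(−kτ) = e^(−0.02925 × 37.5) = 0.3339
Before dose 3, 2 doses have been given (aged 1τ, 2τ).
C_trough = C₀ × (r + r²) = 178.5 × (0.3339 + 0.1115) = 79.50 mg/L

79.5 mg/L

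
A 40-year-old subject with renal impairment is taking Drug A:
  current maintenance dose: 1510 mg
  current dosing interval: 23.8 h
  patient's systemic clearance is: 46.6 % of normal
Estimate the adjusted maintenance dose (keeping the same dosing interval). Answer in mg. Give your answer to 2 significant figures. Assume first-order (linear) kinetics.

To keep the same average steady-state level, dosing rate must scale with clearance.
CL ratio = 46.6 / 100 = 0.4660
New dose (same interval) = 1510 × 0.4660 = 703.7 mg

700 mg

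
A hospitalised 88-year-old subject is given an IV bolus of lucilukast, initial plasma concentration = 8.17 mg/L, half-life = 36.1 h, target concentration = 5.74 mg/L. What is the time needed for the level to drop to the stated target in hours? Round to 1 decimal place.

18.4 h

k = ln2 / t½ = 0.693147 / 36.1 = 0.01920 h⁻¹
t = ln(C₀ / C) / k = ln(8.170 / 5.74) / 0.01920
  = ln(1.423) / 0.01920 = 0.3528 / 0.01920 = 18.38 h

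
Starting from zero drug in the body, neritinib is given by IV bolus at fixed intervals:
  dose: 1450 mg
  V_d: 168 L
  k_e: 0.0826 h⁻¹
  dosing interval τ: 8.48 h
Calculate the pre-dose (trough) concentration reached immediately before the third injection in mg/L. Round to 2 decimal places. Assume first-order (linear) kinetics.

C₀ per dose = Dose / Vd = 1450 / 168 = 8.631 mg/L
Fraction remaining after one interval: r = e^(−kτ) = e^(−0.08260 × 8.48) = 0.4964
Before dose 3, 2 doses have been given (aged 1τ, 2τ).
C_trough = C₀ × (r + r²) = 8.631 × (0.4964 + 0.2464) = 6.411 mg/L

6.41 mg/L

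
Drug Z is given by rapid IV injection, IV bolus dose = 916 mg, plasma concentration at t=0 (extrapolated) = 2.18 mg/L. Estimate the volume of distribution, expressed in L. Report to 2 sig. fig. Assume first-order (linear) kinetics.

Vd = Dose / C₀ = 916.0 / 2.18 = 420.2 L

420 L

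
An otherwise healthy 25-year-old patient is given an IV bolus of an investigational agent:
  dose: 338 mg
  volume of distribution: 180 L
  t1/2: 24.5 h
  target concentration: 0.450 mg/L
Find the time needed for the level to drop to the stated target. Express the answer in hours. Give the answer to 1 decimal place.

C₀ = Dose / Vd = 338.0 / 180 = 1.878 mg/L
k = ln2 / t½ = 0.693147 / 24.5 = 0.02829 h⁻¹
t = ln(C₀ / C) / k = ln(1.878 / 0.450) / 0.02829
  = ln(4.173) / 0.02829 = 1.429 / 0.02829 = 50.51 h

50.5 h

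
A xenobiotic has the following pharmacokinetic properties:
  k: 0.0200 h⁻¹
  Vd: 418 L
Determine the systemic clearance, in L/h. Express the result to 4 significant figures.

8.360 L/h

CL = k × Vd = 0.0200 × 418 = 8.360 L/h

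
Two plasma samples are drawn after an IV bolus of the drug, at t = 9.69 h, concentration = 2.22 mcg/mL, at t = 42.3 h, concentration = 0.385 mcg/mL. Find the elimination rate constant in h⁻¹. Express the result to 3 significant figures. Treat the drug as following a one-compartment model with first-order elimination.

0.0537 h⁻¹

k = ln(C₁/C₂) / (t₂ − t₁) = ln(2.22/0.385) / (42.3 − 9.69)
  = 1.752 / 32.61 = 0.05373 h⁻¹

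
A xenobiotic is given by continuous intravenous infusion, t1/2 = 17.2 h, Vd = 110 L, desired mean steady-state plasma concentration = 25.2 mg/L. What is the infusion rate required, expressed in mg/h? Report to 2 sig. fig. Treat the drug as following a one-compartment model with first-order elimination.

k = ln2 / t½ = 0.693147 / 17.2 = 0.04030 h⁻¹
CL = k × Vd = 0.04030 × 110 = 4.433 L/h
At steady state, infusion rate R₀ = Css × CL = 25.2 × 4.433 = 111.7 mg/h

110 mg/h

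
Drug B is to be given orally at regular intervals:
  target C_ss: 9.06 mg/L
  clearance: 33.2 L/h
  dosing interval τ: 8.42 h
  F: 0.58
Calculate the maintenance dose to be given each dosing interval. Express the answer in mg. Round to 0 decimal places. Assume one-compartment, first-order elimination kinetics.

4367 mg

At steady state, F × (Dose/τ) = Css × CL.
Dose = Css × CL × τ / F = 9.06 × 33.20 × 8.42 / 0.58 = 4367 mg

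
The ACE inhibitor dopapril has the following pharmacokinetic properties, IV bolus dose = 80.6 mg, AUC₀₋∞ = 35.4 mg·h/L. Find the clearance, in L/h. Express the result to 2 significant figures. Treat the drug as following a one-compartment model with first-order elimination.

2.3 L/h

CL = Dose / AUC = 80.6 / 35.4 = 2.277 L/h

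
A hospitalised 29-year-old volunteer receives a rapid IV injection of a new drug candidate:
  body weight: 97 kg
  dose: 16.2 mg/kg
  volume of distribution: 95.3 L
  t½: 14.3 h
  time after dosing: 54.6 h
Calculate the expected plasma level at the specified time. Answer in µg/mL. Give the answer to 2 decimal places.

Total dose = 16.2 × 97 = 1571 mg
C₀ = Dose / Vd = 1571 / 95.3 = 16.48 mg/L
k = ln2 / t½ = 0.693147 / 14.3 = 0.04847 h⁻¹
C = C₀ · e^(−k·t) = 16.48 × e^(−0.04847 × 54.6)
  = 16.48 × 0.07090 = 1.168 mg/L
(1.168 mg/L = 1.168 µg/mL)

1.17 µg/mL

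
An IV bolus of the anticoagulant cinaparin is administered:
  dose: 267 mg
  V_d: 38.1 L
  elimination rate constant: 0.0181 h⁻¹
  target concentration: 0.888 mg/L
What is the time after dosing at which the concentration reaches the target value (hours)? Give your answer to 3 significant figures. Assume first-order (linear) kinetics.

C₀ = Dose / Vd = 267.0 / 38.1 = 7.008 mg/L
t = ln(C₀ / C) / k = ln(7.008 / 0.888) / 0.01810
  = ln(7.892) / 0.01810 = 2.066 / 0.01810 = 114.1 h

114 h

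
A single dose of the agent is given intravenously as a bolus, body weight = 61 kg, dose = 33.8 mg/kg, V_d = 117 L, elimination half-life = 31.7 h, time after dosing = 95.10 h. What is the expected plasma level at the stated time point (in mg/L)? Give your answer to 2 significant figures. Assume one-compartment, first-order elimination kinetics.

2.2 mg/L

Total dose = 33.8 × 61 = 2062 mg
C₀ = Dose / Vd = 2062 / 117 = 17.62 mg/L
k = ln2 / t½ = 0.693147 / 31.7 = 0.02187 h⁻¹
t / t½ = 95.10 / 31.7 = 3 half-lives
C = C₀ × (1/2)^3 = 17.62 × 0.1250 = 2.203 mg/L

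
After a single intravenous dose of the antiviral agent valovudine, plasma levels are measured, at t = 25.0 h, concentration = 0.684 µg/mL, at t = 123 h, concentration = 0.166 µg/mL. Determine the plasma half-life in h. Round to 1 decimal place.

48.0 h

k = ln(C₁/C₂) / (t₂ − t₁) = ln(0.684/0.166) / (123 − 25.0)
  = 1.416 / 98.00 = 0.01445 h⁻¹
t½ = ln2 / k = 0.693147 / 0.01445 = 47.97 h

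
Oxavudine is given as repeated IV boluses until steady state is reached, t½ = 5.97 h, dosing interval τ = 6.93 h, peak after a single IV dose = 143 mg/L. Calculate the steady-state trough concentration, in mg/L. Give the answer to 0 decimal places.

k = ln2 / t½ = 0.693147 / 5.97 = 0.1161 h⁻¹
e^(−kτ) = e^(−0.1161 × 6.93) = 0.4473
Accumulation ratio R = 1 / (1 − e^(−kτ)) = 1 / (1 − 0.4473) = 1.809
Steady-state trough = C₀ × R × e^(−kτ) = 143 × 1.809 × 0.4473 = 115.7 mg/L

116 mg/L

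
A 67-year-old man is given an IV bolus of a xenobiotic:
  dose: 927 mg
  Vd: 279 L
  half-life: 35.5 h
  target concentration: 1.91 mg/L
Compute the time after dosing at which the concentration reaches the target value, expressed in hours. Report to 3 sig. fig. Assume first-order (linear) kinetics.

28.4 h

C₀ = Dose / Vd = 927.0 / 279 = 3.323 mg/L
k = ln2 / t½ = 0.693147 / 35.5 = 0.01953 h⁻¹
t = ln(C₀ / C) / k = ln(3.323 / 1.91) / 0.01953
  = ln(1.740) / 0.01953 = 0.5539 / 0.01953 = 28.36 h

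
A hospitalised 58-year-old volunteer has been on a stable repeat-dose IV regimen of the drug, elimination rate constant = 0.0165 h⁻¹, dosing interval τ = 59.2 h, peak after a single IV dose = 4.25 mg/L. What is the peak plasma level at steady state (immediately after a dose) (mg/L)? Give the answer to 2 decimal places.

e^(−kτ) = e^(−0.01650 × 59.2) = 0.3765
Accumulation ratio R = 1 / (1 − e^(−kτ)) = 1 / (1 − 0.3765) = 1.604
Steady-state peak = C₀ × R = 4.25 × 1.604 = 6.817 mg/L

6.82 mg/L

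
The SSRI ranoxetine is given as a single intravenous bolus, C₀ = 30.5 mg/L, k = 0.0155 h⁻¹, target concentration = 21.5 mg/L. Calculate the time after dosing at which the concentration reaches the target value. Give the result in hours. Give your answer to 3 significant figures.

22.6 h

t = ln(C₀ / C) / k = ln(30.50 / 21.5) / 0.01550
  = ln(1.419) / 0.01550 = 0.3500 / 0.01550 = 22.58 h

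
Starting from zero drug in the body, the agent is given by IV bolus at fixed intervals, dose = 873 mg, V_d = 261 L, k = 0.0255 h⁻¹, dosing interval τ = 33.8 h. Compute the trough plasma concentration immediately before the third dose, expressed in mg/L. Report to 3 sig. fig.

C₀ per dose = Dose / Vd = 873 / 261 = 3.345 mg/L
Fraction remaining after one interval: r = e^(−kτ) = e^(−0.02550 × 33.8) = 0.4224
Before dose 3, 2 doses have been given (aged 1τ, 2τ).
C_trough = C₀ × (r + r²) = 3.345 × (0.4224 + 0.1784) = 2.010 mg/L

2.01 mg/L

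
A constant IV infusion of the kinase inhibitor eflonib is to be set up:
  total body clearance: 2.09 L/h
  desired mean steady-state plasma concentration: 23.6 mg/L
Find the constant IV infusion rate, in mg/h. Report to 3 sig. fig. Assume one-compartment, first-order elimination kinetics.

49.3 mg/h

At steady state, infusion rate R₀ = Css × CL = 23.6 × 2.090 = 49.32 mg/h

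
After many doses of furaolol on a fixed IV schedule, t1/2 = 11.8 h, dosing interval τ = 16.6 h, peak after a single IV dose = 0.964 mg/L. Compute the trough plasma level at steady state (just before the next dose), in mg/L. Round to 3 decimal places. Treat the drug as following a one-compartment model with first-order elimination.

k = ln2 / t½ = 0.693147 / 11.8 = 0.05874 h⁻¹
e^(−kτ) = e^(−0.05874 × 16.6) = 0.3772
Accumulation ratio R = 1 / (1 − e^(−kτ)) = 1 / (1 − 0.3772) = 1.606
Steady-state trough = C₀ × R × e^(−kτ) = 0.964 × 1.606 × 0.3772 = 0.5840 mg/L

0.584 mg/L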